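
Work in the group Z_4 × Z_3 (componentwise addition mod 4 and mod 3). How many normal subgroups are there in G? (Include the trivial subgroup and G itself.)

G is abelian, so every subgroup is normal.
G has 6 subgroups in total, hence 6 normal subgroups.

6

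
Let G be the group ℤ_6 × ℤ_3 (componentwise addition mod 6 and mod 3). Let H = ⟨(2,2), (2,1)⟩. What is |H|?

|⟨(2,2)⟩| = 3 and |⟨(2,1)⟩| = 3, so |H| is a multiple of lcm(3, 3) = 3 and divides |G| = 18.
Closing under the operation: H = {(0,0), (0,1), (0,2), (2,0), (2,1), (2,2), (4,0), (4,1), (4,2)}, so |H| = 9.

9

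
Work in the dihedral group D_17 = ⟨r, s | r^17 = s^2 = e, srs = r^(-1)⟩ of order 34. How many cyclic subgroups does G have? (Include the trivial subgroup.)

A cyclic subgroup of order d is generated by each of its φ(d) elements of order d, so the cyclic subgroups of order d number (#elements of order d)/φ(d).
Cyclic subgroups by order — order 1: 1; order 2: 17; order 17: 1.
Total: 19.

19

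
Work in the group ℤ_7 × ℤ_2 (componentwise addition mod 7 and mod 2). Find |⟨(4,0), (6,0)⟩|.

7

|⟨(4,0)⟩| = 7 and |⟨(6,0)⟩| = 7, so |H| is a multiple of lcm(7, 7) = 7 and divides |G| = 14.
Closing under the operation: H = {(0,0), (1,0), (2,0), (3,0), (4,0), (5,0), (6,0)}, so |H| = 7.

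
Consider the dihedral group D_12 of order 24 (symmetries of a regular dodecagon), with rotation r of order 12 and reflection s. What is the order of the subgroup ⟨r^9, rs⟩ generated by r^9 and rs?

8

|⟨r^9⟩| = 4 and |⟨rs⟩| = 2, so |H| is a multiple of lcm(4, 2) = 4 and divides |G| = 24.
Closing under the operation: H = {e, r^3, r^6, r^9, rs, r^4s, r^7s, r^10s}, so |H| = 8.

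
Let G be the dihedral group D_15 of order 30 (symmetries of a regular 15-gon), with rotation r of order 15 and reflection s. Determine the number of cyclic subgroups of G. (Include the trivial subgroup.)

19

Each element a generates a cyclic subgroup ⟨a⟩; distinct elements may generate the same one (a cyclic group of order d has φ(d) generators).
Cyclic subgroups by order — order 1: 1; order 2: 15; order 3: 1; order 5: 1; order 15: 1.
Total: 19.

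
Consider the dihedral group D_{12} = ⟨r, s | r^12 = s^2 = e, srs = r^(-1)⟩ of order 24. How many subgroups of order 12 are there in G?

3

|G| = 24 and 12 | 24, so subgroups of order 12 are possible by Lagrange.
The subgroups of order 12 are: {e, r, r^2, r^3, r^4, r^5, r^6, r^7, r^8, r^9, r^10, r^11}; {e, r^2, r^4, r^6, r^8, r^10, s, r^2s, r^4s, r^6s, r^8s, r^10s}; {e, r^2, r^4, r^6, r^8, r^10, rs, r^3s, r^5s, r^7s, r^9s, r^11s}.
So G has 3 subgroups of order 12.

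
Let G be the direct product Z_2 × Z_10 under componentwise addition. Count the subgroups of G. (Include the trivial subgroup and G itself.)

10

|G| = 20, so by Lagrange every subgroup order divides 20. Divisors: 1, 2, 4, 5, 10, 20.
Subgroups by order — order 1: 1; order 2: 3; order 4: 1; order 5: 1; order 10: 3; order 20: 1.
Total: 1 + 3 + 1 + 1 + 3 + 1 = 10.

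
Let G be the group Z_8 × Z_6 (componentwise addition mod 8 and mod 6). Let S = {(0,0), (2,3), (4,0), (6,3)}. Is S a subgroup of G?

Yes

|S| = 4 divides |G| = 48, consistent with Lagrange.
S contains the identity, every element's inverse is in S, and S is closed under +: it is a subgroup.
In fact S = ⟨(2,3)⟩.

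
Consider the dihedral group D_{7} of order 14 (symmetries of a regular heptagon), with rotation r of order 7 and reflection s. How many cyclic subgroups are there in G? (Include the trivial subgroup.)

Group the elements of G by the cyclic subgroup they generate; each cyclic subgroup of order d accounts for φ(d) elements.
Cyclic subgroups by order — order 1: 1; order 2: 7; order 7: 1.
Total: 9.

9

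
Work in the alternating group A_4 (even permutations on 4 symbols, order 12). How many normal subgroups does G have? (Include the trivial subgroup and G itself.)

3

G has 10 subgroups. Checking conjugation-invariance by order — order 1: 1/1 normal; order 2: 0/3 normal; order 3: 0/4 normal; order 4: 1/1 normal; order 12: 1/1 normal.
Total normal subgroups: 3.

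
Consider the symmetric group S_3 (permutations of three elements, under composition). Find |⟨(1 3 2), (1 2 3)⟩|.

|⟨(1 3 2)⟩| = 3 and |⟨(1 2 3)⟩| = 3, so |H| is a multiple of lcm(3, 3) = 3 and divides |G| = 6.
Closing under the operation: H = {e, (1 2 3), (1 3 2)}, so |H| = 3.

3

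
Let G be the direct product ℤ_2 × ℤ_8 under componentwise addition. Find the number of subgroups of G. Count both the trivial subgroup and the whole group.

11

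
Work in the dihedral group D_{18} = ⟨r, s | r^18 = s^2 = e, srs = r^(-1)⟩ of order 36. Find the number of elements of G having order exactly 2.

19

Enumerating element orders in G gives 19 elements of order 2.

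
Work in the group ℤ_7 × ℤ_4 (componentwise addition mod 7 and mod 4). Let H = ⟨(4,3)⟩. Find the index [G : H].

|⟨(4,3)⟩| = 28 and |G| = 28.
By Lagrange, [G : H] = |G|/|H| = 28/28 = 1.

1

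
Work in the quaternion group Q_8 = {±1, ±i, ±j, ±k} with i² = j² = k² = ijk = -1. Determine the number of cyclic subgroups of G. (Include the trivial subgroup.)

5

A cyclic subgroup of order d is generated by each of its φ(d) elements of order d, so the cyclic subgroups of order d number (#elements of order d)/φ(d).
Cyclic subgroups by order — order 1: 1; order 2: 1; order 4: 3.
Total: 5.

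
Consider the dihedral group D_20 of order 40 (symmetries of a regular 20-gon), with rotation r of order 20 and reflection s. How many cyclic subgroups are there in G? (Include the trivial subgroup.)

26

A cyclic subgroup of order d is generated by each of its φ(d) elements of order d, so the cyclic subgroups of order d number (#elements of order d)/φ(d).
Cyclic subgroups by order — order 1: 1; order 2: 21; order 4: 1; order 5: 1; order 10: 1; order 20: 1.
Total: 26.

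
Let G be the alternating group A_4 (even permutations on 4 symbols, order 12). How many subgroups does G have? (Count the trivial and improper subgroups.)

|G| = 12, so by Lagrange every subgroup order divides 12. Divisors: 1, 2, 3, 4, 6, 12.
Subgroups by order — order 1: 1; order 2: 3; order 3: 4; order 4: 1; order 6: 0; order 12: 1.
Total: 1 + 3 + 4 + 1 + 0 + 1 = 10.

10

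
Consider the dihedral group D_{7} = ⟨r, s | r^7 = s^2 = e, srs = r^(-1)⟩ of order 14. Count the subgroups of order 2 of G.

7

|G| = 14 and 2 | 14, so subgroups of order 2 are possible by Lagrange.
The subgroups of order 2 are: {e, r^2s}; {e, r^3s}; {e, r^4s}; {e, r^5s}; … (7 in all).
So G has 7 subgroups of order 2.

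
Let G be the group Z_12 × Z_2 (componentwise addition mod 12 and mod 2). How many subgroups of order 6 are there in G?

|G| = 24 and 6 | 24, so subgroups of order 6 are possible by Lagrange.
The subgroups of order 6 are: {(0,0), (0,1), (4,0), (4,1), (8,0), (8,1)}; {(0,0), (2,0), (4,0), (6,0), (8,0), (10,0)}; {(0,0), (2,1), (4,0), (6,1), (8,0), (10,1)}.
So G has 3 subgroups of order 6.

3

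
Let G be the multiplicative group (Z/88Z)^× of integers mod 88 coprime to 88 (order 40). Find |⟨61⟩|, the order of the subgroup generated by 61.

10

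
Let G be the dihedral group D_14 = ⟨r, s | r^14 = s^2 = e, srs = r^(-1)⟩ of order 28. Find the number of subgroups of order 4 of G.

7

|G| = 28 and 4 | 28, so subgroups of order 4 are possible by Lagrange.
The subgroups of order 4 are: {e, r^7, r^3s, r^10s}; {e, r^7, r^4s, r^11s}; {e, r^7, r^5s, r^12s}; {e, r^7, r^6s, r^13s}; … (7 in all).
So G has 7 subgroups of order 4.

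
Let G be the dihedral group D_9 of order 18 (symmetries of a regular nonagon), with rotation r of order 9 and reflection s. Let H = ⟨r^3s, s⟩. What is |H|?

|⟨r^3s⟩| = 2 and |⟨s⟩| = 2, so |H| is a multiple of lcm(2, 2) = 2 and divides |G| = 18.
Closing under the operation: H = {e, r^3, r^6, s, r^3s, r^6s}, so |H| = 6.

6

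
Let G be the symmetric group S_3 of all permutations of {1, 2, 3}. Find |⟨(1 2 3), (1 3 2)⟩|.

3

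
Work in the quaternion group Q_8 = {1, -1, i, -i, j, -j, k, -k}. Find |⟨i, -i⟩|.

4

|⟨i⟩| = 4 and |⟨-i⟩| = 4, so |H| is a multiple of lcm(4, 4) = 4 and divides |G| = 8.
Closing under the operation: H = {1, -1, i, -i}, so |H| = 4.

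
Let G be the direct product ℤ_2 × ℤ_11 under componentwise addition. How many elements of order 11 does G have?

An element (a,b) has order lcm(ord(a), ord(b)); count pairs with lcm equal to 11.
Enumerating gives 10 such elements.

10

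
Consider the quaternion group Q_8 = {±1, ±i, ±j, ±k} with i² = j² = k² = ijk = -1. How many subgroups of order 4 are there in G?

|G| = 8 and 4 | 8, so subgroups of order 4 are possible by Lagrange.
The subgroups of order 4 are: {1, -1, i, -i}; {1, -1, j, -j}; {1, -1, k, -k}.
So G has 3 subgroups of order 4.

3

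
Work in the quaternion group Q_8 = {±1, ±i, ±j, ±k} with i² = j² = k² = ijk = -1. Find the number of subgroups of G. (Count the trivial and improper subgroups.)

|G| = 8, so by Lagrange every subgroup order divides 8. Divisors: 1, 2, 4, 8.
Subgroups by order — order 1: 1; order 2: 1; order 4: 3; order 8: 1.
Total: 1 + 1 + 3 + 1 = 6.

6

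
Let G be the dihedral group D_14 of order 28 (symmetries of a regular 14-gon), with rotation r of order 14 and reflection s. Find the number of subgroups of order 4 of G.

|G| = 28 and 4 | 28, so subgroups of order 4 are possible by Lagrange.
The subgroups of order 4 are: {e, r^7, r^3s, r^10s}; {e, r^7, r^4s, r^11s}; {e, r^7, r^5s, r^12s}; {e, r^7, r^6s, r^13s}; … (7 in all).
So G has 7 subgroups of order 4.

7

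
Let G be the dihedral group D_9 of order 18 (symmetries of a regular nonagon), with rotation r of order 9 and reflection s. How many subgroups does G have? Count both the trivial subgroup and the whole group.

|G| = 18, so by Lagrange every subgroup order divides 18. Divisors: 1, 2, 3, 6, 9, 18.
Subgroups by order — order 1: 1; order 2: 9; order 3: 1; order 6: 3; order 9: 1; order 18: 1.
Total: 1 + 9 + 1 + 3 + 1 + 1 = 16.

16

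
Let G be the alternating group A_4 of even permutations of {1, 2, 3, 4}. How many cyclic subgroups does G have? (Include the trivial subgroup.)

Each element a generates a cyclic subgroup ⟨a⟩; distinct elements may generate the same one (a cyclic group of order d has φ(d) generators).
Cyclic subgroups by order — order 1: 1; order 2: 3; order 3: 4.
Total: 8.

8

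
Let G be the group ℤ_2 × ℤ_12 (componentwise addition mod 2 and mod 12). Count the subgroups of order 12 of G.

|G| = 24 and 12 | 24, so subgroups of order 12 are possible by Lagrange.
The subgroups of order 12 are: {(0,0), (0,1), (0,2), (0,3), (0,4), (0,5), (0,6), (0,7), (0,8), (0,9), (0,10), (0,11)}; {(0,0), (0,2), (0,4), (0,6), (0,8), (0,10), (1,0), (1,2), (1,4), (1,6), (1,8), (1,10)}; {(0,0), (0,2), (0,4), (0,6), (0,8), (0,10), (1,1), (1,3), (1,5), (1,7), (1,9), (1,11)}.
So G has 3 subgroups of order 12.

3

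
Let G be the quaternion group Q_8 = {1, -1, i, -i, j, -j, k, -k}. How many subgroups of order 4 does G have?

3

|G| = 8 and 4 | 8, so subgroups of order 4 are possible by Lagrange.
The subgroups of order 4 are: {1, -1, i, -i}; {1, -1, j, -j}; {1, -1, k, -k}.
So G has 3 subgroups of order 4.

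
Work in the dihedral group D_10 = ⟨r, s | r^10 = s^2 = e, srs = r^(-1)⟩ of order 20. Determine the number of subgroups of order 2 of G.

11

|G| = 20 and 2 | 20, so subgroups of order 2 are possible by Lagrange.
The subgroups of order 2 are: {e, r^2s}; {e, r^3s}; {e, r^4s}; {e, r^5}; … (11 in all).
So G has 11 subgroups of order 2.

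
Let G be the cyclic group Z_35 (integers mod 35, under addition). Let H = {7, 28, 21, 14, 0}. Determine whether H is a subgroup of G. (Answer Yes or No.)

|H| = 5 divides |G| = 35, consistent with Lagrange.
H contains the identity, every element's inverse is in H, and H is closed under +: it is a subgroup.
In fact H = ⟨21⟩.

Yes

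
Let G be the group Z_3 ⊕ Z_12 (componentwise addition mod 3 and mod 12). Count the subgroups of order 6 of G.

|G| = 36 and 6 | 36, so subgroups of order 6 are possible by Lagrange.
The subgroups of order 6 are: {(0,0), (0,2), (0,4), (0,6), (0,8), (0,10)}; {(0,0), (0,6), (1,0), (1,6), (2,0), (2,6)}; {(0,0), (0,6), (1,4), (1,10), (2,2), (2,8)}; {(0,0), (0,6), (1,2), (1,8), (2,4), (2,10)}.
So G has 4 subgroups of order 6.

4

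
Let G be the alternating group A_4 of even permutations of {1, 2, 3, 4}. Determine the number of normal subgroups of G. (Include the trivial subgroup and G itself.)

3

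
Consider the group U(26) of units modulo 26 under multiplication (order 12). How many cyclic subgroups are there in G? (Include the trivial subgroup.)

A cyclic subgroup of order d is generated by each of its φ(d) elements of order d, so the cyclic subgroups of order d number (#elements of order d)/φ(d).
Cyclic subgroups by order — order 1: 1; order 2: 1; order 3: 1; order 4: 1; order 6: 1; order 12: 1.
Total: 6.

6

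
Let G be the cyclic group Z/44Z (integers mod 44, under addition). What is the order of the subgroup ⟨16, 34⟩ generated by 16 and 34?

|⟨16⟩| = 11 and |⟨34⟩| = 22, so |H| is a multiple of lcm(11, 22) = 22 and divides |G| = 44.
Closing under the operation: H = {0, 2, 4, 6, 8, 10, 12, 14, 16, 18, 20, 22, 24, 26, 28, 30, 32, 34, 36, 38, 40, 42}, so |H| = 22.

22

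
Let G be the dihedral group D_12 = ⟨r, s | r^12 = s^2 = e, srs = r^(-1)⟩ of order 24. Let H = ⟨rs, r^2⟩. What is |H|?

|⟨rs⟩| = 2 and |⟨r^2⟩| = 6, so |H| is a multiple of lcm(2, 6) = 6 and divides |G| = 24.
Closing under the operation: H = {e, r^2, r^4, r^6, r^8, r^10, rs, r^3s, r^5s, r^7s, r^9s, r^11s}, so |H| = 12.

12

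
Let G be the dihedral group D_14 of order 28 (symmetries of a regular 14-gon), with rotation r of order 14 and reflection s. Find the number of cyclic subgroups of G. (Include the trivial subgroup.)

A cyclic subgroup of order d is generated by each of its φ(d) elements of order d, so the cyclic subgroups of order d number (#elements of order d)/φ(d).
Cyclic subgroups by order — order 1: 1; order 2: 15; order 7: 1; order 14: 1.
Total: 18.

18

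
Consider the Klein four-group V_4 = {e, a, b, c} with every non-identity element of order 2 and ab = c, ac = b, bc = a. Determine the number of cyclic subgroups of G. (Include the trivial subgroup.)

4

A cyclic subgroup of order d is generated by each of its φ(d) elements of order d, so the cyclic subgroups of order d number (#elements of order d)/φ(d).
Cyclic subgroups by order — order 1: 1; order 2: 3.
Total: 4.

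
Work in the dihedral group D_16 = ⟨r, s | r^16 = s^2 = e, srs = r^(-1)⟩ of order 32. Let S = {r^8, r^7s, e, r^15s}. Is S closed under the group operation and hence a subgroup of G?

Yes

|S| = 4 divides |G| = 32, consistent with Lagrange.
S contains the identity, every element's inverse is in S, and S is closed under ·: it is a subgroup.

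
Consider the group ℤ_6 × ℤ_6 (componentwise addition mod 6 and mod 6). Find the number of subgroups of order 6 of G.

12

|G| = 36 and 6 | 36, so subgroups of order 6 are possible by Lagrange.
The subgroups of order 6 are: {(0,0), (0,1), (0,2), (0,3), (0,4), (0,5)}; {(0,0), (0,2), (0,4), (3,0), (3,2), (3,4)}; {(0,0), (0,2), (0,4), (3,1), (3,3), (3,5)}; {(0,0), (0,3), (2,0), (2,3), (4,0), (4,3)}; … (12 in all).
So G has 12 subgroups of order 6.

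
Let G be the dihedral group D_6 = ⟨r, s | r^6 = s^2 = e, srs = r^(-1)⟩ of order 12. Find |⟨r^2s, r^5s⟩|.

4

|⟨r^2s⟩| = 2 and |⟨r^5s⟩| = 2, so |H| is a multiple of lcm(2, 2) = 2 and divides |G| = 12.
Closing under the operation: H = {e, r^3, r^2s, r^5s}, so |H| = 4.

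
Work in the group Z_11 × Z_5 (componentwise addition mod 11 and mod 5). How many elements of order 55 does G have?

An element (a,b) has order lcm(ord(a), ord(b)); count pairs with lcm equal to 55.
Enumerating gives 40 such elements.

40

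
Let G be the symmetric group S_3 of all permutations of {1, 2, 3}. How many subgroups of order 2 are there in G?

|G| = 6 and 2 | 6, so subgroups of order 2 are possible by Lagrange.
The subgroups of order 2 are: {e, (1 2)}; {e, (1 3)}; {e, (2 3)}.
So G has 3 subgroups of order 2.

3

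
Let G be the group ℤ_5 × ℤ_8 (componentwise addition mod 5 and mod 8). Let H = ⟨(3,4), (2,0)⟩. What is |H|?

10

|⟨(3,4)⟩| = 10 and |⟨(2,0)⟩| = 5, so |H| is a multiple of lcm(10, 5) = 10 and divides |G| = 40.
Closing under the operation: H = {(0,0), (0,4), (1,0), (1,4), (2,0), (2,4), (3,0), (3,4), (4,0), (4,4)}, so |H| = 10.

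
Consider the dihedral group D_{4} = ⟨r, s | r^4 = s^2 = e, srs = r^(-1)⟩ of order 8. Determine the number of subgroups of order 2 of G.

|G| = 8 and 2 | 8, so subgroups of order 2 are possible by Lagrange.
The subgroups of order 2 are: {e, r^2}; {e, r^2s}; {e, r^3s}; {e, rs}; … (5 in all).
So G has 5 subgroups of order 2.

5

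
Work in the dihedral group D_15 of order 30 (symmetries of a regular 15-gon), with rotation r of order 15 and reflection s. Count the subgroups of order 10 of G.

3

|G| = 30 and 10 | 30, so subgroups of order 10 are possible by Lagrange.
The subgroups of order 10 are: {e, r^3, r^6, r^9, r^12, rs, r^4s, r^7s, r^10s, r^13s}; {e, r^3, r^6, r^9, r^12, r^2s, r^5s, r^8s, r^11s, r^14s}; {e, r^3, r^6, r^9, r^12, s, r^3s, r^6s, r^9s, r^12s}.
So G has 3 subgroups of order 10.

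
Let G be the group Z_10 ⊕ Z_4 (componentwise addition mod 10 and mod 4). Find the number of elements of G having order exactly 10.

12

An element (a,b) has order lcm(ord(a), ord(b)); count pairs with lcm equal to 10.
Enumerating gives 12 such elements.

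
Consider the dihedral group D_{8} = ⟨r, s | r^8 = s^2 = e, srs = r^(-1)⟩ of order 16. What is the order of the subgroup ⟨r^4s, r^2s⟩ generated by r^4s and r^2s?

8

|⟨r^4s⟩| = 2 and |⟨r^2s⟩| = 2, so |H| is a multiple of lcm(2, 2) = 2 and divides |G| = 16.
Closing under the operation: H = {e, r^2, r^4, r^6, s, r^2s, r^4s, r^6s}, so |H| = 8.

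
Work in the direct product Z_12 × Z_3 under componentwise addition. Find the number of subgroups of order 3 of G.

|G| = 36 and 3 | 36, so subgroups of order 3 are possible by Lagrange.
The subgroups of order 3 are: {(0,0), (0,1), (0,2)}; {(0,0), (4,0), (8,0)}; {(0,0), (4,1), (8,2)}; {(0,0), (4,2), (8,1)}.
So G has 4 subgroups of order 3.

4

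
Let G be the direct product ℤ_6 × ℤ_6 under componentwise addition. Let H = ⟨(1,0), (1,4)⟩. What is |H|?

18

|⟨(1,0)⟩| = 6 and |⟨(1,4)⟩| = 6, so |H| is a multiple of lcm(6, 6) = 6 and divides |G| = 36.
Closing under the operation: H = {(0,0), (0,2), (0,4), (1,0), (1,2), (1,4), (2,0), (2,2), (2,4), (3,0), (3,2), (3,4), (4,0), (4,2), (4,4), (5,0), (5,2), (5,4)}, so |H| = 18.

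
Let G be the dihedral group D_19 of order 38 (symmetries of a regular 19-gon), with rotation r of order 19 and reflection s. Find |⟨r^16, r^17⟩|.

19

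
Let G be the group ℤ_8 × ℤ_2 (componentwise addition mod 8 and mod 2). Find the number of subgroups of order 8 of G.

3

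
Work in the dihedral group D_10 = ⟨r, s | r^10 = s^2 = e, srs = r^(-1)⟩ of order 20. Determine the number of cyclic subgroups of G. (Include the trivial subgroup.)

14

Group the elements of G by the cyclic subgroup they generate; each cyclic subgroup of order d accounts for φ(d) elements.
Cyclic subgroups by order — order 1: 1; order 2: 11; order 5: 1; order 10: 1.
Total: 14.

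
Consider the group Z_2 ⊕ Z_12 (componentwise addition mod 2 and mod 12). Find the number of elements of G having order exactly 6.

6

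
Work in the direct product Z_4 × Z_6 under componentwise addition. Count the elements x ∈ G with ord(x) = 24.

An element (a,b) has order lcm(ord(a), ord(b)); count pairs with lcm equal to 24.
Enumerating gives 0 such elements.

0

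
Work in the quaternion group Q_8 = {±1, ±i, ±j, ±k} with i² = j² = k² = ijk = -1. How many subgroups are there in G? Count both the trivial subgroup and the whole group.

6

|G| = 8, so by Lagrange every subgroup order divides 8. Divisors: 1, 2, 4, 8.
Subgroups by order — order 1: 1; order 2: 1; order 4: 3; order 8: 1.
Total: 1 + 1 + 3 + 1 = 6.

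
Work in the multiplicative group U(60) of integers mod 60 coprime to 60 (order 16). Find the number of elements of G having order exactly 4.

8

The elements of order 4 are: 7, 13, 17, 23, 37, 43, 47, 53.
That's 8.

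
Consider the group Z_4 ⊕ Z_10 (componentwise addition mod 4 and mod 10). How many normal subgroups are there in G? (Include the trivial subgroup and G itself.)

16

G is abelian, so every subgroup is normal.
G has 16 subgroups in total, hence 16 normal subgroups.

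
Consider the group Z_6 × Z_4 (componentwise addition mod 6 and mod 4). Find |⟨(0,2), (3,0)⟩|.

4

|⟨(0,2)⟩| = 2 and |⟨(3,0)⟩| = 2, so |H| is a multiple of lcm(2, 2) = 2 and divides |G| = 24.
Closing under the operation: H = {(0,0), (0,2), (3,0), (3,2)}, so |H| = 4.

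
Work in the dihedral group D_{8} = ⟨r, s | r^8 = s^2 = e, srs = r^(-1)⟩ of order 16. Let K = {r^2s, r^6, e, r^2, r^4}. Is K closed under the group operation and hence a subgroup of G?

|K| = 5 does not divide |G| = 16, so by Lagrange K is not a subgroup.

No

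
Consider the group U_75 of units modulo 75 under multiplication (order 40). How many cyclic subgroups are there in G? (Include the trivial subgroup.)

12

A cyclic subgroup of order d is generated by each of its φ(d) elements of order d, so the cyclic subgroups of order d number (#elements of order d)/φ(d).
Cyclic subgroups by order — order 1: 1; order 2: 3; order 4: 2; order 5: 1; order 10: 3; order 20: 2.
Total: 12.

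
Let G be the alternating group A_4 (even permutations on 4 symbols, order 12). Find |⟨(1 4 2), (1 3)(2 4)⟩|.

12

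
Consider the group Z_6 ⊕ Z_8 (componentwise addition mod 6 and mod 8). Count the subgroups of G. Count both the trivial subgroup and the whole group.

|G| = 48, so by Lagrange every subgroup order divides 48. Divisors: 1, 2, 3, 4, 6, 8, 12, 16, 24, 48.
Subgroups by order — order 1: 1; order 2: 3; order 3: 1; order 4: 3; order 6: 3; order 8: 3; order 12: 3; order 16: 1; order 24: 3; order 48: 1.
Total: 1 + 3 + 1 + 3 + 3 + 3 + 3 + 1 + 3 + 1 = 22.

22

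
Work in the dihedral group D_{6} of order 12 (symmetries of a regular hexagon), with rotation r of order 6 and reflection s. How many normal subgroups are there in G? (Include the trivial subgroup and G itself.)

7

G has 16 subgroups. Checking conjugation-invariance by order — order 1: 1/1 normal; order 2: 1/7 normal; order 3: 1/1 normal; order 4: 0/3 normal; order 6: 3/3 normal; order 12: 1/1 normal.
Total normal subgroups: 7.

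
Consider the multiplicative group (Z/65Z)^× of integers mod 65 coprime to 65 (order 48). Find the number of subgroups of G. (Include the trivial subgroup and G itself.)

30

|G| = 48, so by Lagrange every subgroup order divides 48. Divisors: 1, 2, 3, 4, 6, 8, 12, 16, 24, 48.
Subgroups by order — order 1: 1; order 2: 3; order 3: 1; order 4: 7; order 6: 3; order 8: 3; order 12: 7; order 16: 1; order 24: 3; order 48: 1.
Total: 1 + 3 + 1 + 7 + 3 + 3 + 7 + 1 + 3 + 1 = 30.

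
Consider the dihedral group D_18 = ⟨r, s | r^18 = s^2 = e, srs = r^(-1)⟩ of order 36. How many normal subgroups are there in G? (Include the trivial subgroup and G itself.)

G has 45 subgroups. Checking conjugation-invariance by order — order 1: 1/1 normal; order 2: 1/19 normal; order 3: 1/1 normal; order 4: 0/9 normal; order 6: 1/7 normal; order 9: 1/1 normal; order 12: 0/3 normal; order 18: 3/3 normal; order 36: 1/1 normal.
Total normal subgroups: 9.

9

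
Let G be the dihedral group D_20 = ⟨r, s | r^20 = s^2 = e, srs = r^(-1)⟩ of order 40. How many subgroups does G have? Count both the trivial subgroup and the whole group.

|G| = 40, so by Lagrange every subgroup order divides 40. Divisors: 1, 2, 4, 5, 8, 10, 20, 40.
Subgroups by order — order 1: 1; order 2: 21; order 4: 11; order 5: 1; order 8: 5; order 10: 5; order 20: 3; order 40: 1.
Total: 1 + 21 + 11 + 1 + 5 + 5 + 3 + 1 = 48.

48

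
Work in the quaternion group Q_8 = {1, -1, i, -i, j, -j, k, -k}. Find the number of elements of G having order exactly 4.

The elements of order 4 are: i, -i, j, -j, k, -k.
That's 6.

6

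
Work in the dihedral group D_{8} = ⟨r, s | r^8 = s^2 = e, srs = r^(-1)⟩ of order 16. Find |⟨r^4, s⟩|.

4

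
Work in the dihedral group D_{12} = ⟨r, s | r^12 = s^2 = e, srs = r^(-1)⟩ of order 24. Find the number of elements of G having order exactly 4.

The elements of order 4 are: r^3, r^9.
That's 2.

2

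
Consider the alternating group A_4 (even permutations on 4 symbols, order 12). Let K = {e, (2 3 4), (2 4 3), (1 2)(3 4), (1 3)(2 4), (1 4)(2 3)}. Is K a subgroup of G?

Closure fails: (2 4 3) ∘ (1 2)(3 4) = (1 4 2) ∉ K. So K is not a subgroup.

No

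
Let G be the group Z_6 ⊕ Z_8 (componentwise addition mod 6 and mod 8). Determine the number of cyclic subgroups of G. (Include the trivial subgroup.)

16

Each element a generates a cyclic subgroup ⟨a⟩; distinct elements may generate the same one (a cyclic group of order d has φ(d) generators).
Cyclic subgroups by order — order 1: 1; order 2: 3; order 3: 1; order 4: 2; order 6: 3; order 8: 2; order 12: 2; order 24: 2.
Total: 16.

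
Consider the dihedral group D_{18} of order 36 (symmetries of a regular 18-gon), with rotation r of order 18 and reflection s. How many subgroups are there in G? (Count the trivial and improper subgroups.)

|G| = 36, so by Lagrange every subgroup order divides 36. Divisors: 1, 2, 3, 4, 6, 9, 12, 18, 36.
Subgroups by order — order 1: 1; order 2: 19; order 3: 1; order 4: 9; order 6: 7; order 9: 1; order 12: 3; order 18: 3; order 36: 1.
Total: 1 + 19 + 1 + 9 + 7 + 1 + 3 + 3 + 1 = 45.

45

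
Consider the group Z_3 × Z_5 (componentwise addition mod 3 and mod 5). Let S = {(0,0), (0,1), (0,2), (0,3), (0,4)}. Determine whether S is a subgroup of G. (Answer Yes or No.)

Yes

|S| = 5 divides |G| = 15, consistent with Lagrange.
S contains the identity, every element's inverse is in S, and S is closed under +: it is a subgroup.
In fact S = ⟨(0,1)⟩.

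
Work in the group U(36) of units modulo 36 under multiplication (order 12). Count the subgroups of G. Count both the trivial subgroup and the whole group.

10

|G| = 12, so by Lagrange every subgroup order divides 12. Divisors: 1, 2, 3, 4, 6, 12.
Subgroups by order — order 1: 1; order 2: 3; order 3: 1; order 4: 1; order 6: 3; order 12: 1.
Total: 1 + 3 + 1 + 1 + 3 + 1 = 10.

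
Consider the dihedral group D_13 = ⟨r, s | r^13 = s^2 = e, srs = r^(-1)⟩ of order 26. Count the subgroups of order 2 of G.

13

|G| = 26 and 2 | 26, so subgroups of order 2 are possible by Lagrange.
The subgroups of order 2 are: {e, r^10s}; {e, r^11s}; {e, r^12s}; {e, r^2s}; … (13 in all).
So G has 13 subgroups of order 2.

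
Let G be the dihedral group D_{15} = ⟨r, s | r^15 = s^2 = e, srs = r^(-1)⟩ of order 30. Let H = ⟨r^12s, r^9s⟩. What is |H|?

10

|⟨r^12s⟩| = 2 and |⟨r^9s⟩| = 2, so |H| is a multiple of lcm(2, 2) = 2 and divides |G| = 30.
Closing under the operation: H = {e, r^3, r^6, r^9, r^12, s, r^3s, r^6s, r^9s, r^12s}, so |H| = 10.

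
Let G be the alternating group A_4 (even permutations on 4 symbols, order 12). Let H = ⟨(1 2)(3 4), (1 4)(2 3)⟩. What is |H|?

4

|⟨(1 2)(3 4)⟩| = 2 and |⟨(1 4)(2 3)⟩| = 2, so |H| is a multiple of lcm(2, 2) = 2 and divides |G| = 12.
Closing under the operation: H = {e, (1 2)(3 4), (1 3)(2 4), (1 4)(2 3)}, so |H| = 4.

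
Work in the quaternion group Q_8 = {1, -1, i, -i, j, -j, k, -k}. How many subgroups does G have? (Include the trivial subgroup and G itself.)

|G| = 8, so by Lagrange every subgroup order divides 8. Divisors: 1, 2, 4, 8.
Subgroups by order — order 1: 1; order 2: 1; order 4: 3; order 8: 1.
Total: 1 + 1 + 3 + 1 = 6.

6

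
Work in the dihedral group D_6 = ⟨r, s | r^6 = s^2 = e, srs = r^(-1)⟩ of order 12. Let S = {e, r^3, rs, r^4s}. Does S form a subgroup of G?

Yes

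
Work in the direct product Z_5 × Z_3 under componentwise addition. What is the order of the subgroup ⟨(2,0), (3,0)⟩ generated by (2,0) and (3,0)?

5

|⟨(2,0)⟩| = 5 and |⟨(3,0)⟩| = 5, so |H| is a multiple of lcm(5, 5) = 5 and divides |G| = 15.
Closing under the operation: H = {(0,0), (1,0), (2,0), (3,0), (4,0)}, so |H| = 5.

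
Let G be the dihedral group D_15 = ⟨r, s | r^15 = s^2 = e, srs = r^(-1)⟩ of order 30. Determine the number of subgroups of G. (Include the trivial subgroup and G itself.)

28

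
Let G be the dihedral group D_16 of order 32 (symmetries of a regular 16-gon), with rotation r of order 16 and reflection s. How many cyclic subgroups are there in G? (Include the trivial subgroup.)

21

A cyclic subgroup of order d is generated by each of its φ(d) elements of order d, so the cyclic subgroups of order d number (#elements of order d)/φ(d).
Cyclic subgroups by order — order 1: 1; order 2: 17; order 4: 1; order 8: 1; order 16: 1.
Total: 21.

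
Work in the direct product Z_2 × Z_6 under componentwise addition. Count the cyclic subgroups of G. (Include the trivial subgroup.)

8

A cyclic subgroup of order d is generated by each of its φ(d) elements of order d, so the cyclic subgroups of order d number (#elements of order d)/φ(d).
Cyclic subgroups by order — order 1: 1; order 2: 3; order 3: 1; order 6: 3.
Total: 8.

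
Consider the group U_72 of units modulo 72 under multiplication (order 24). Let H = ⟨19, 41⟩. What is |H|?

12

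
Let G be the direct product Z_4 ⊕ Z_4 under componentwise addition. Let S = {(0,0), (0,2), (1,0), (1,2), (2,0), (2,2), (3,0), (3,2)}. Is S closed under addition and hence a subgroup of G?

|S| = 8 divides |G| = 16, consistent with Lagrange.
S contains the identity, every element's inverse is in S, and S is closed under +: it is a subgroup.

Yes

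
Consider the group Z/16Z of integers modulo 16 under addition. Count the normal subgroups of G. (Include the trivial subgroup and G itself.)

G is abelian, so every subgroup is normal.
G has 5 subgroups in total, hence 5 normal subgroups.

5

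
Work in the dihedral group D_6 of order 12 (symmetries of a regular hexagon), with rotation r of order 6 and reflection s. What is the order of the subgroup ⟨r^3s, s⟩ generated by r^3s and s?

4

|⟨r^3s⟩| = 2 and |⟨s⟩| = 2, so |H| is a multiple of lcm(2, 2) = 2 and divides |G| = 12.
Closing under the operation: H = {e, r^3, s, r^3s}, so |H| = 4.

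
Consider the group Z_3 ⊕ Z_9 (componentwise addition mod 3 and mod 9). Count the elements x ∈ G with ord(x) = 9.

18

An element (a,b) has order lcm(ord(a), ord(b)); count pairs with lcm equal to 9.
Enumerating gives 18 such elements.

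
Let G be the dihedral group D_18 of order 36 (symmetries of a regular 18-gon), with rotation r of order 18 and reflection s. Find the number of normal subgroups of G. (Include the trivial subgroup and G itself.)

9

G has 45 subgroups. Checking conjugation-invariance by order — order 1: 1/1 normal; order 2: 1/19 normal; order 3: 1/1 normal; order 4: 0/9 normal; order 6: 1/7 normal; order 9: 1/1 normal; order 12: 0/3 normal; order 18: 3/3 normal; order 36: 1/1 normal.
Total normal subgroups: 9.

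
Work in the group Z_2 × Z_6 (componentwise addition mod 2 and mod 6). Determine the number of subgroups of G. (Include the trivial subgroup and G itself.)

10

|G| = 12, so by Lagrange every subgroup order divides 12. Divisors: 1, 2, 3, 4, 6, 12.
Subgroups by order — order 1: 1; order 2: 3; order 3: 1; order 4: 1; order 6: 3; order 12: 1.
Total: 1 + 3 + 1 + 1 + 3 + 1 = 10.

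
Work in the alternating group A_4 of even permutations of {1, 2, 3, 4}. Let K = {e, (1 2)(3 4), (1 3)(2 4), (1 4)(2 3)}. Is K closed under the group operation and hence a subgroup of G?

Yes

|K| = 4 divides |G| = 12, consistent with Lagrange.
K contains the identity, every element's inverse is in K, and K is closed under ∘: it is a subgroup.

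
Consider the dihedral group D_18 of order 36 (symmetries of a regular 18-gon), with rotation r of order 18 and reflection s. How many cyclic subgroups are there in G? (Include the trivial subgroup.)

24

Each element a generates a cyclic subgroup ⟨a⟩; distinct elements may generate the same one (a cyclic group of order d has φ(d) generators).
Cyclic subgroups by order — order 1: 1; order 2: 19; order 3: 1; order 6: 1; order 9: 1; order 18: 1.
Total: 24.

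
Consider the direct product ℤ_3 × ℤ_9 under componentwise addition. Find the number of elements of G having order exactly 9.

An element (a,b) has order lcm(ord(a), ord(b)); count pairs with lcm equal to 9.
Enumerating gives 18 such elements.

18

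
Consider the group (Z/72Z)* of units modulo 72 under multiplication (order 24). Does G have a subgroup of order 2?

2 | 24. A subgroup of order 2 is {1, 17}.

Yes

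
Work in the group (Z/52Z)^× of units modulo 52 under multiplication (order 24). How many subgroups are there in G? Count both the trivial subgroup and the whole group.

|G| = 24, so by Lagrange every subgroup order divides 24. Divisors: 1, 2, 3, 4, 6, 8, 12, 24.
Subgroups by order — order 1: 1; order 2: 3; order 3: 1; order 4: 3; order 6: 3; order 8: 1; order 12: 3; order 24: 1.
Total: 1 + 3 + 1 + 3 + 3 + 1 + 3 + 1 = 16.

16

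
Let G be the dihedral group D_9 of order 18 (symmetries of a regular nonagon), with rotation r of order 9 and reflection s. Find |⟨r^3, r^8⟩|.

|⟨r^3⟩| = 3 and |⟨r^8⟩| = 9, so |H| is a multiple of lcm(3, 9) = 9 and divides |G| = 18.
Closing under the operation: H = {e, r, r^2, r^3, r^4, r^5, r^6, r^7, r^8}, so |H| = 9.

9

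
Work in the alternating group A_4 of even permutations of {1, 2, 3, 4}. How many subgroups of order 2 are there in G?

3

|G| = 12 and 2 | 12, so subgroups of order 2 are possible by Lagrange.
The subgroups of order 2 are: {e, (1 2)(3 4)}; {e, (1 3)(2 4)}; {e, (1 4)(2 3)}.
So G has 3 subgroups of order 2.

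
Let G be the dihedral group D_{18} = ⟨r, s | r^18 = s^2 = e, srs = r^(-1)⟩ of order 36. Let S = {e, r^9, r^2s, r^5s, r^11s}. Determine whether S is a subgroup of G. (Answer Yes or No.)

No

|S| = 5 does not divide |G| = 36, so by Lagrange S is not a subgroup.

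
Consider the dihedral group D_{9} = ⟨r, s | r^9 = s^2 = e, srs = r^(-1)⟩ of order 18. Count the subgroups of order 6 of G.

3

|G| = 18 and 6 | 18, so subgroups of order 6 are possible by Lagrange.
The subgroups of order 6 are: {e, r^3, r^6, r^2s, r^5s, r^8s}; {e, r^3, r^6, s, r^3s, r^6s}; {e, r^3, r^6, rs, r^4s, r^7s}.
So G has 3 subgroups of order 6.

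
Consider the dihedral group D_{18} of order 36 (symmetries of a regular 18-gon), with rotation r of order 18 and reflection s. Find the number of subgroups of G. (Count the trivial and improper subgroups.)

|G| = 36, so by Lagrange every subgroup order divides 36. Divisors: 1, 2, 3, 4, 6, 9, 12, 18, 36.
Subgroups by order — order 1: 1; order 2: 19; order 3: 1; order 4: 9; order 6: 7; order 9: 1; order 12: 3; order 18: 3; order 36: 1.
Total: 1 + 19 + 1 + 9 + 7 + 1 + 3 + 3 + 1 = 45.

45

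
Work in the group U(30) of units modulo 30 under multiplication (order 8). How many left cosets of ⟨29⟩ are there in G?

4

|⟨29⟩| = 2 and |G| = 8.
By Lagrange, [G : H] = |G|/|H| = 8/2 = 4.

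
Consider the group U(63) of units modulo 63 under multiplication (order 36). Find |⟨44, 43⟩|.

18

|⟨44⟩| = 6 and |⟨43⟩| = 3, so |H| is a multiple of lcm(6, 3) = 6 and divides |G| = 36.
Closing under the operation: H = {1, 2, 4, 8, 11, 16, 22, 23, 25, 29, 32, 37, 43, 44, 46, 50, 53, 58}, so |H| = 18.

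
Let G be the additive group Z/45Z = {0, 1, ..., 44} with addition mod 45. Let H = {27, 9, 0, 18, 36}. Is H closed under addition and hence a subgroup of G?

|H| = 5 divides |G| = 45, consistent with Lagrange.
H contains the identity, every element's inverse is in H, and H is closed under +: it is a subgroup.
In fact H = ⟨18⟩.

Yes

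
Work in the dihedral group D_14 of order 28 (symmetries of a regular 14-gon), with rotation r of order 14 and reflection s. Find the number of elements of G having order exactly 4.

0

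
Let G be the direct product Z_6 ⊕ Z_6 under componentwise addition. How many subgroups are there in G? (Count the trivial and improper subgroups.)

|G| = 36, so by Lagrange every subgroup order divides 36. Divisors: 1, 2, 3, 4, 6, 9, 12, 18, 36.
Subgroups by order — order 1: 1; order 2: 3; order 3: 4; order 4: 1; order 6: 12; order 9: 1; order 12: 4; order 18: 3; order 36: 1.
Total: 1 + 3 + 4 + 1 + 12 + 1 + 4 + 3 + 1 = 30.

30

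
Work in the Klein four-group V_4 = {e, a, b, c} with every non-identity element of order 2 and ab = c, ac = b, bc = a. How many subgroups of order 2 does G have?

3

|G| = 4 and 2 | 4, so subgroups of order 2 are possible by Lagrange.
The subgroups of order 2 are: {e, a}; {e, b}; {e, c}.
So G has 3 subgroups of order 2.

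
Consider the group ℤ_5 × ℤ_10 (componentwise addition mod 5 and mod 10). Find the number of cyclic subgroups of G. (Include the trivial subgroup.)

14

A cyclic subgroup of order d is generated by each of its φ(d) elements of order d, so the cyclic subgroups of order d number (#elements of order d)/φ(d).
Cyclic subgroups by order — order 1: 1; order 2: 1; order 5: 6; order 10: 6.
Total: 14.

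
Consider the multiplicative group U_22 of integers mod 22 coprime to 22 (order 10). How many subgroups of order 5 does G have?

1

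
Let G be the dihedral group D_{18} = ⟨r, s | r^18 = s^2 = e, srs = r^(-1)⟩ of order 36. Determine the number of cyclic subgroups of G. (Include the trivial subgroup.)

Group the elements of G by the cyclic subgroup they generate; each cyclic subgroup of order d accounts for φ(d) elements.
Cyclic subgroups by order — order 1: 1; order 2: 19; order 3: 1; order 6: 1; order 9: 1; order 18: 1.
Total: 24.

24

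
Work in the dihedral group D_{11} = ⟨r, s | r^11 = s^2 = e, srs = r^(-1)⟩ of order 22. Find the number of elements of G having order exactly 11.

Enumerating element orders in G gives 10 elements of order 11.

10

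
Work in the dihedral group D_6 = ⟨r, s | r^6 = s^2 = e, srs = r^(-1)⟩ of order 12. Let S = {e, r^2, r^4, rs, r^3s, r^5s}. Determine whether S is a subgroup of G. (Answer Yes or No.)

Yes

|S| = 6 divides |G| = 12, consistent with Lagrange.
S contains the identity, every element's inverse is in S, and S is closed under ·: it is a subgroup.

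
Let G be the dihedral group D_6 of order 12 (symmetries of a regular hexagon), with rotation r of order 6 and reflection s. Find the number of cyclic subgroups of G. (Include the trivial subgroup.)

10

A cyclic subgroup of order d is generated by each of its φ(d) elements of order d, so the cyclic subgroups of order d number (#elements of order d)/φ(d).
Cyclic subgroups by order — order 1: 1; order 2: 7; order 3: 1; order 6: 1.
Total: 10.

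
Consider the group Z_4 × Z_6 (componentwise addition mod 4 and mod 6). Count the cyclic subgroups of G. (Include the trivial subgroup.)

12

Each element a generates a cyclic subgroup ⟨a⟩; distinct elements may generate the same one (a cyclic group of order d has φ(d) generators).
Cyclic subgroups by order — order 1: 1; order 2: 3; order 3: 1; order 4: 2; order 6: 3; order 12: 2.
Total: 12.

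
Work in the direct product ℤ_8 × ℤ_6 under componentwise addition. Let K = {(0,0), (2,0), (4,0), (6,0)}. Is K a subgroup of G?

Yes

|K| = 4 divides |G| = 48, consistent with Lagrange.
K contains the identity, every element's inverse is in K, and K is closed under +: it is a subgroup.
In fact K = ⟨(6,0)⟩.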